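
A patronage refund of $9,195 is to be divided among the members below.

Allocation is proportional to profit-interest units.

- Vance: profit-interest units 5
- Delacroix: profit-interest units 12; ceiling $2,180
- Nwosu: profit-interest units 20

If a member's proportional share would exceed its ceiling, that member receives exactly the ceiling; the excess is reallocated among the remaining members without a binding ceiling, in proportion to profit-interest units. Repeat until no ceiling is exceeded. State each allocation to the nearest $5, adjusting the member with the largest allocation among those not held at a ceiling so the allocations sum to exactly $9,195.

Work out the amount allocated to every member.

Vance: $1,405; Delacroix: $2,180; Nwosu: $5,610

Total profit-interest units = 37.
Pro-rata shares before constraints: Vance 1,242.57; Delacroix 2,982.16; Nwosu 4,970.27.
Held at cap: Delacroix ($2,180); remaining pool $7,015 reallocated over remaining profit-interest units 25.
Shares after redistribution: Vance 1,403.00 → $1,405; Nwosu 5,612.00 → $5,610.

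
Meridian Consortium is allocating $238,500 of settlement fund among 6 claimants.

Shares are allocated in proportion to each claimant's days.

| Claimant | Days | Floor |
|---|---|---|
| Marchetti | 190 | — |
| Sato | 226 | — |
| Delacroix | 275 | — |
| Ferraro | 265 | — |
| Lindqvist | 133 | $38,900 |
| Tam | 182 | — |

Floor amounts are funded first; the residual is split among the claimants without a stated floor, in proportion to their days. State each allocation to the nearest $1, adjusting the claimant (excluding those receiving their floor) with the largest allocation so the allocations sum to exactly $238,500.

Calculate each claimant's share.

Marchetti: $33,325 · Sato: $39,639 · Delacroix: $48,234 · Ferraro: $46,480 · Lindqvist: $38,900 · Tam: $31,922

Guaranteed amounts: Lindqvist $38,900. Residual $199,600.
Residual split over remaining days 1,138: Marchetti 33,325.13 → $33,325; Sato 39,639.37 → $39,639; Delacroix 48,233.74 → $48,234; Ferraro 46,479.79 → $46,480; Tam 31,921.97 → $31,922.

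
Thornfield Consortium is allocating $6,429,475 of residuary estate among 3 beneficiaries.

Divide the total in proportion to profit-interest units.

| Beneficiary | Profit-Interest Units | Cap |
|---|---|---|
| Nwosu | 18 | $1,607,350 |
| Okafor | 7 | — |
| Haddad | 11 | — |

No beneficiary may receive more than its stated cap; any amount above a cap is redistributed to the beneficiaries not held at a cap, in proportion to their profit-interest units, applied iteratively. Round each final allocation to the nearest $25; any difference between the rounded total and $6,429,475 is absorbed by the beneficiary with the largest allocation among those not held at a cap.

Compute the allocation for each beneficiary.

Combined profit-interest units = 36.
Proportional shares (ignoring caps): Nwosu 3,214,737.50; Okafor 1,250,175.69; Haddad 1,964,561.81.
Cap binds for Nwosu ($1,607,350); remaining pool $4,822,125 reallocated over remaining profit-interest units 18.
Remaining shares: Okafor 1,875,270.83 → $1,875,275; Haddad 2,946,854.17 → $2,946,850.

Nwosu: $1,607,350; Okafor: $1,875,275; Haddad: $2,946,850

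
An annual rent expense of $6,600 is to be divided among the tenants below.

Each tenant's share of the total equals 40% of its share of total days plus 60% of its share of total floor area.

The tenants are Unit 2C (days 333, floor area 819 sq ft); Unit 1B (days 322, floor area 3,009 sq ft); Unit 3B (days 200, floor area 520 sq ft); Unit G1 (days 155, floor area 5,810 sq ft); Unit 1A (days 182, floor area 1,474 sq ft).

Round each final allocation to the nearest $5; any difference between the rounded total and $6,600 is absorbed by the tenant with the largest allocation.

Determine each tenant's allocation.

Unit 2C: $1,015 | Unit 1B: $1,740 | Unit 3B: $620 | Unit G1: $2,320 | Unit 1A: $905

Totals — days 1,192, floor area 11,632.
Blended shares (40% days + 60% floor area): Unit 2C 0.1540; Unit 1B 0.2633; Unit 3B 0.0939; Unit G1 0.3517; Unit 1A 0.1371.
Pro-rata amounts: Unit 2C 1,016.34; Unit 1B 1,737.54; Unit 3B 619.98; Unit G1 2,321.25; Unit 1A 904.90.
At nearest $5: Unit 2C $1,015; Unit 1B $1,740; Unit 3B $620; Unit G1 $2,320; Unit 1A $905. Sum = $6,600.
Rounded total matches; no reconciliation needed.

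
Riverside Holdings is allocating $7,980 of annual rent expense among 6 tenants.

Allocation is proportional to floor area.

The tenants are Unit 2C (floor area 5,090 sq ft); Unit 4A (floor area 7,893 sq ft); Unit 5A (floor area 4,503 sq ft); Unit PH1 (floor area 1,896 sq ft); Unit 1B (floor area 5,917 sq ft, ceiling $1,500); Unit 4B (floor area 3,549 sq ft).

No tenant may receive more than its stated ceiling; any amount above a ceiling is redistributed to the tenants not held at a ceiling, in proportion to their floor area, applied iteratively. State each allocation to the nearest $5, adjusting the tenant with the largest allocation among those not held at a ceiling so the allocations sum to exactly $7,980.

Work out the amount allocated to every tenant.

Unit 2C: $1,440; Unit 4A: $2,230; Unit 5A: $1,270; Unit PH1: $535; Unit 1B: $1,500; Unit 4B: $1,005

Floor area total: 28,848.
Unconstrained shares: Unit 2C 1,408.01; Unit 4A 2,183.38; Unit 5A 1,245.63; Unit PH1 524.48; Unit 1B 1,636.77; Unit 4B 981.73.
Cap binds for Unit 1B ($1,500); residual $6,480 reallocated over remaining floor area 22,931.
Shares after redistribution: Unit 2C 1,438.37 → $1,440; Unit 4A 2,230.46 → $2,230; Unit 5A 1,272.49 → $1,270; Unit PH1 535.78 → $535; Unit 4B 1,002.90 → $1,005.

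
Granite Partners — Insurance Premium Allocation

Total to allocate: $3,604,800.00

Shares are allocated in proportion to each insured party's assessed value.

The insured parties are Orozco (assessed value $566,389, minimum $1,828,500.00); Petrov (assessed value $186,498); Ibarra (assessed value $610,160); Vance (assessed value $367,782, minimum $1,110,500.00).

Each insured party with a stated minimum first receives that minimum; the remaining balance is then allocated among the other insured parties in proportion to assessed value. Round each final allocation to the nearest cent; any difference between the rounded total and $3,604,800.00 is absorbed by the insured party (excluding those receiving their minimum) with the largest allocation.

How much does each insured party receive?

Orozco: $1,828,500.00 · Petrov: $155,864.08 · Ibarra: $509,935.92 · Vance: $1,110,500.00

Fund the minimums — Orozco $1,828,500.00; Vance $1,110,500.00. Residual $665,800.00.
Residual split over remaining assessed value 796,658: Petrov 155,864.0827 → $155,864.08; Ibarra 509,935.9173 → $509,935.92.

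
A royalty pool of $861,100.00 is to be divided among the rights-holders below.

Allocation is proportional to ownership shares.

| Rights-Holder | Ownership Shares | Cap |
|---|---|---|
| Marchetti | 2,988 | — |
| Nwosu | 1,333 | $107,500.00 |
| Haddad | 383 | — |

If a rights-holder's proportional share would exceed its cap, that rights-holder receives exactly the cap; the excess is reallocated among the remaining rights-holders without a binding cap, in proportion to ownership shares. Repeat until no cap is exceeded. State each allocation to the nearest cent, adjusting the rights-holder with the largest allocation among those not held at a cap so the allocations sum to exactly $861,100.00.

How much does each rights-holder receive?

Marchetti: $667,978.88 | Nwosu: $107,500.00 | Haddad: $85,621.12

Ownership shares total: 4,704.
Unconstrained shares: Marchetti 546,974.2347; Nwosu 244,014.9447; Haddad 70,110.8206.
Capped: Nwosu ($107,500.00); remaining pool $753,600.00 reallocated over remaining ownership shares 3,371.
Remaining shares: Marchetti 667,978.8787 → $667,978.88; Haddad 85,621.1213 → $85,621.12.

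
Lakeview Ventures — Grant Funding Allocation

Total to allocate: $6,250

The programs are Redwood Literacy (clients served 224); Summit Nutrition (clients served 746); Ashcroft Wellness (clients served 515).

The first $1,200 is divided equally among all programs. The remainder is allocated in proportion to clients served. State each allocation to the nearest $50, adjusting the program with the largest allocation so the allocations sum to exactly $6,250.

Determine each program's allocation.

Redwood Literacy: $1,150 | Summit Nutrition: $2,950 | Ashcroft Wellness: $2,150

$1,200 shared equally gives $400 per program.
Remainder $5,050 by clients served (total 1,485): Redwood Literacy 761.75 → $750; Summit Nutrition 2,536.90 → $2,550; Ashcroft Wellness 1,751.35 → $1,750.
Totals: Redwood Literacy $400 + $750 = $1,150; Summit Nutrition $400 + $2,550 = $2,950; Ashcroft Wellness $400 + $1,750 = $2,150.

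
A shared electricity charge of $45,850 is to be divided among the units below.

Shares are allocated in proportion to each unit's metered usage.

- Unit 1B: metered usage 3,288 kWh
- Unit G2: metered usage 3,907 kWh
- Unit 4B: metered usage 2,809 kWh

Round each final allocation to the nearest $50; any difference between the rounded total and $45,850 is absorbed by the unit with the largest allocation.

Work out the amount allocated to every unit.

Unit 1B: $15,050 | Unit G2: $17,950 | Unit 4B: $12,850

Total metered usage = 10,004.
Raw shares: Unit 1B 3,288/10,004 × $45,850 = 15,069.45; Unit G2 3,907/10,004 × $45,850 = 17,906.43; Unit 4B 2,809/10,004 × $45,850 = 12,874.12.
After rounding ($50): Unit 1B $15,050; Unit G2 $17,900; Unit 4B $12,850. Sum = $45,800.
Difference $45,850 − $45,800 = +$50 applied to largest allocation (Unit G2): Unit G2 becomes $17,950.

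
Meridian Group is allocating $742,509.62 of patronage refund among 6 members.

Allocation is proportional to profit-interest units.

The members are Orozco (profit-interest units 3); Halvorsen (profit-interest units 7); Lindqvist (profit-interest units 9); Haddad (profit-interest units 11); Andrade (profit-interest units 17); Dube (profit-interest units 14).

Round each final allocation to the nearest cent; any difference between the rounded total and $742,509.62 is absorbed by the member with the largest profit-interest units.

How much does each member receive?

Sum of profit-interest units: 3 + 7 + 9 + 11 + 17 + 14 = 61.
Raw shares: Orozco 36,516.8666; Halvorsen 85,206.0220; Lindqvist 109,550.5997; Haddad 133,895.1774; Andrade 206,928.9105; Dube 170,412.0439.
Rounded to nearest cent: Orozco $36,516.87; Halvorsen $85,206.02; Lindqvist $109,550.60; Haddad $133,895.18; Andrade $206,928.91; Dube $170,412.04. Sum = $742,509.62.
Rounded total matches; no reconciliation needed.

Orozco: $36,516.87 · Halvorsen: $85,206.02 · Lindqvist: $109,550.60 · Haddad: $133,895.18 · Andrade: $206,928.91 · Dube: $170,412.04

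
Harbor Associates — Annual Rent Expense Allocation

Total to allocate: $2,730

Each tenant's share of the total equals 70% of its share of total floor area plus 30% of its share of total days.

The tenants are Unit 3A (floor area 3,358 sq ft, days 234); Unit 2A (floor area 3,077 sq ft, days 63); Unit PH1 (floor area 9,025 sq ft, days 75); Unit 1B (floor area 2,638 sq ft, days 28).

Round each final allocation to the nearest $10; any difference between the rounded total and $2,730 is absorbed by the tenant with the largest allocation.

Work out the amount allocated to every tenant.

Floor area total 18,098; days total 400.
Combined weights (70% floor area + 30% days): Unit 3A 0.3054; Unit 2A 0.1663; Unit PH1 0.4053; Unit 1B 0.1230.
Raw shares: Unit 3A 833.69; Unit 2A 453.90; Unit PH1 1,106.53; Unit 1B 335.88.
At nearest $10: Unit 3A $830; Unit 2A $450; Unit PH1 $1,110; Unit 1B $340. Sum = $2,730.
No rounding difference to absorb.

Unit 3A: $830 | Unit 2A: $450 | Unit PH1: $1,110 | Unit 1B: $340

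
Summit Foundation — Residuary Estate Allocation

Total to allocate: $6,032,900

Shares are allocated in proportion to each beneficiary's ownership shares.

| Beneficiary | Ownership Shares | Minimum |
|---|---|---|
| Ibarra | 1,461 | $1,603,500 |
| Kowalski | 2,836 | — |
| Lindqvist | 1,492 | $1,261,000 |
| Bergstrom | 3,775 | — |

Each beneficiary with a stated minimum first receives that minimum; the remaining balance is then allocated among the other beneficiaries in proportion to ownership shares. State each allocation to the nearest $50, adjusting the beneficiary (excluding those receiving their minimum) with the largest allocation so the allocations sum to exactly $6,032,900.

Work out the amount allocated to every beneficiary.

Ibarra: $1,603,500 | Kowalski: $1,359,200 | Lindqvist: $1,261,000 | Bergstrom: $1,809,200

Fund the minimums — Ibarra $1,603,500; Lindqvist $1,261,000. Remaining pool $3,168,400.
Remaining pool split over remaining ownership shares 6,611: Kowalski 1,359,186.57 → $1,359,200; Bergstrom 1,809,213.43 → $1,809,200.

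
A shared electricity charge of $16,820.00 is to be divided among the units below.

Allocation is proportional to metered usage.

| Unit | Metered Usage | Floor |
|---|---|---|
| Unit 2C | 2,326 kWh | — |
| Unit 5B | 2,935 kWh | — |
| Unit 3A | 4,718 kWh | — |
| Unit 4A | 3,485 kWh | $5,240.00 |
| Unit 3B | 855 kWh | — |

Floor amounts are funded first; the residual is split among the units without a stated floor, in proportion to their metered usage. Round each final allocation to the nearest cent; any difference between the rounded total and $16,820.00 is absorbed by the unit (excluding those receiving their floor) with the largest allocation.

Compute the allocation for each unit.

Unit 2C: $2,486.16 · Unit 5B: $3,137.10 · Unit 3A: $5,042.87 · Unit 4A: $5,240.00 · Unit 3B: $913.87

Guaranteed amounts: Unit 4A $5,240.00. Balance $11,580.00.
Balance split over remaining metered usage 10,834: Unit 2C 2,486.1621 → $2,486.16; Unit 5B 3,137.0962 → $3,137.10; Unit 3A 5,042.8687 → $5,042.87; Unit 3B 913.8730 → $913.87.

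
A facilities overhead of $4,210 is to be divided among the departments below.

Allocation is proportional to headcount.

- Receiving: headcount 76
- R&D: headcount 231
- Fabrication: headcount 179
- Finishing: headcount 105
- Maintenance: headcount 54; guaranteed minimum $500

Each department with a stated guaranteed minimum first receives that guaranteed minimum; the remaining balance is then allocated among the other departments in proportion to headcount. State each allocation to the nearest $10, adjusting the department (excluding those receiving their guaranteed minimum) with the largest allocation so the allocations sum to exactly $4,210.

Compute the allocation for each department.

Receiving: $480; R&D: $1,450; Fabrication: $1,120; Finishing: $660; Maintenance: $500

Guaranteed amounts: Maintenance $500. Residual $3,710.
Residual split over remaining headcount 591: Receiving 477.09 → $480; R&D 1,450.10 → $1,450; Fabrication 1,123.67 → $1,120; Finishing 659.14 → $660.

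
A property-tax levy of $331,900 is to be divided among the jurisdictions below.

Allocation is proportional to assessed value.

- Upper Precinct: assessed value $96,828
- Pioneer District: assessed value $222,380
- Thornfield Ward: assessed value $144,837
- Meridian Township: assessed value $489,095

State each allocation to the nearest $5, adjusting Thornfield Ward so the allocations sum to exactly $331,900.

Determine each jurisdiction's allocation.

Assessed value total: 953,140.
Raw shares: Upper Precinct 96,828/953,140 × $331,900 = 33,717.20; Pioneer District 222,380/953,140 × $331,900 = 77,436.60; Thornfield Ward 144,837/953,140 × $331,900 = 50,434.77; Meridian Township 489,095/953,140 × $331,900 = 170,311.42.
At nearest $5: Upper Precinct $33,715; Pioneer District $77,435; Thornfield Ward $50,435; Meridian Township $170,310. Sum = $331,895.
Difference $331,900 − $331,895 = +$5 applied to Thornfield Ward: Thornfield Ward becomes $50,440.

Upper Precinct: $33,715 · Pioneer District: $77,435 · Thornfield Ward: $50,440 · Meridian Township: $170,310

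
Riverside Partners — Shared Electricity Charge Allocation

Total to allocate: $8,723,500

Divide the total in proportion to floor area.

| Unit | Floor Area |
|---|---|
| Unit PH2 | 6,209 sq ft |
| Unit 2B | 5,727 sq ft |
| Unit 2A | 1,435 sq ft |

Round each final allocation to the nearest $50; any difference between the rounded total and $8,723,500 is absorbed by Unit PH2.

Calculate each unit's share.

Unit PH2: $4,050,900 | Unit 2B: $3,736,400 | Unit 2A: $936,200

Floor area total: 13,371.
Unrounded shares: Unit PH2 6,209/13,371 × $8,723,500 = 4,050,872.15; Unit 2B 5,727/13,371 × $8,723,500 = 3,736,405.99; Unit 2A 1,435/13,371 × $8,723,500 = 936,221.86.
At nearest $50: Unit PH2 $4,050,850; Unit 2B $3,736,400; Unit 2A $936,200. Sum = $8,723,450.
Difference $8,723,500 − $8,723,450 = +$50 applied to Unit PH2: Unit PH2 becomes $4,050,900.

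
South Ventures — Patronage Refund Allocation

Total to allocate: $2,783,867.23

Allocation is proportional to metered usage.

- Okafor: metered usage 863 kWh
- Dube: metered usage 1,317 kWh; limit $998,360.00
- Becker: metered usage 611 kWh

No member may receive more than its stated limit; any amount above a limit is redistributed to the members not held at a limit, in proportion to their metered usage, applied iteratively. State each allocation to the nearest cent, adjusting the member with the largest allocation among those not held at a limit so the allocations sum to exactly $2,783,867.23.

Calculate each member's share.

Okafor: $1,045,381.78; Dube: $998,360.00; Becker: $740,125.45

Metered usage total: 2,791.
Unconstrained shares: Okafor 860,794.4892; Dube 1,313,634.2321; Becker 609,438.5086.
Held at cap: Dube ($998,360.00); remaining pool $1,785,507.23 reallocated over remaining metered usage 1,474.
Shares after redistribution: Okafor 1,045,381.7771 → $1,045,381.78; Becker 740,125.4529 → $740,125.45.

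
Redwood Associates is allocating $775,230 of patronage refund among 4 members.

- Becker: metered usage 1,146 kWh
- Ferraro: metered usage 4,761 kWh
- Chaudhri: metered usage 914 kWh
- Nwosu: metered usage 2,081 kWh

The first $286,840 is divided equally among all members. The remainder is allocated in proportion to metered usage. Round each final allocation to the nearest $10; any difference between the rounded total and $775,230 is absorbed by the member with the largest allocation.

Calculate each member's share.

$286,840 shared equally gives $71,710 per member.
Remainder $488,390 by metered usage (total 8,902): Becker 62,872.94 → $62,870; Ferraro 261,202.52 → $261,200; Chaudhri 50,144.74 → $50,140; Nwosu 114,169.80 → $114,170.
Rounding difference +$10 on remainder applied to Ferraro.
Totals: Becker $71,710 + $62,870 = $134,580; Ferraro $71,710 + $261,210 = $332,920; Chaudhri $71,710 + $50,140 = $121,850; Nwosu $71,710 + $114,170 = $185,880.

Becker: $134,580 · Ferraro: $332,920 · Chaudhri: $121,850 · Nwosu: $185,880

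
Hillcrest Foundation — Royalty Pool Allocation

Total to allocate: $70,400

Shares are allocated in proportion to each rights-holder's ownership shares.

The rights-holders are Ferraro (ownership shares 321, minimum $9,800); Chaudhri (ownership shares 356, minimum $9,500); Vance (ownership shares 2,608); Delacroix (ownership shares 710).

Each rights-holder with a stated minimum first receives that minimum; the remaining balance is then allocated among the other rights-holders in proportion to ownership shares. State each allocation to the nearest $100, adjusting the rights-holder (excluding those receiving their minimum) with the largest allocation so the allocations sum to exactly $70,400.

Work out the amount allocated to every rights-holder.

Guaranteed amounts: Ferraro $9,800; Chaudhri $9,500. Remaining pool $51,100.
Remaining pool split over remaining ownership shares 3,318: Vance 40,165.40 → $40,200; Delacroix 10,934.60 → $10,900.

Ferraro: $9,800 | Chaudhri: $9,500 | Vance: $40,200 | Delacroix: $10,900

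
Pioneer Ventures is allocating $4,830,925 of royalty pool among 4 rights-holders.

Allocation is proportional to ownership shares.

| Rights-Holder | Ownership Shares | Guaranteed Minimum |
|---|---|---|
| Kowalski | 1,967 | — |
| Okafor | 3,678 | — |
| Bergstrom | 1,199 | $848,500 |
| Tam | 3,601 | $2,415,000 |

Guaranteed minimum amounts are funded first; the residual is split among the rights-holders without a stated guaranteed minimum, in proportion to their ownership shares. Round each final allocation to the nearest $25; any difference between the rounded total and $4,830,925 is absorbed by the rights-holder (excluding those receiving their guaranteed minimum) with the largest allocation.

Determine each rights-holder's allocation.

Minimums first: Bergstrom $848,500; Tam $2,415,000. Residual $1,567,425.
Residual split over remaining ownership shares 5,645: Kowalski 546,169.17 → $546,175; Okafor 1,021,255.83 → $1,021,250.

Kowalski: $546,175 · Okafor: $1,021,250 · Bergstrom: $848,500 · Tam: $2,415,000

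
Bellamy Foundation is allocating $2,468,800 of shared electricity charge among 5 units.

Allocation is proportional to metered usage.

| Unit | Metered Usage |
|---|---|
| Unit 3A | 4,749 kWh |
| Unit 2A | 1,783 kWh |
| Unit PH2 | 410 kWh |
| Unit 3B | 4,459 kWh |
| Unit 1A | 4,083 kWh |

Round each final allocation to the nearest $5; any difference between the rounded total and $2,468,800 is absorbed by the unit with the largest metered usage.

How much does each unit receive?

Total metered usage = 15,484.
Proportional shares: Unit 3A 4,749/15,484 × $2,468,800 = 757,190.08; Unit 2A 1,783/15,484 × $2,468,800 = 284,285.09; Unit PH2 410/15,484 × $2,468,800 = 65,371.22; Unit 3B 4,459/15,484 × $2,468,800 = 710,951.90; Unit 1A 4,083/15,484 × $2,468,800 = 651,001.70.
Rounded to nearest $5: Unit 3A $757,190; Unit 2A $284,285; Unit PH2 $65,370; Unit 3B $710,950; Unit 1A $651,000. Sum = $2,468,795.
Difference $2,468,800 − $2,468,795 = +$5 applied to largest metered usage (Unit 3A): Unit 3A becomes $757,195.

Unit 3A: $757,195 | Unit 2A: $284,285 | Unit PH2: $65,370 | Unit 3B: $710,950 | Unit 1A: $651,000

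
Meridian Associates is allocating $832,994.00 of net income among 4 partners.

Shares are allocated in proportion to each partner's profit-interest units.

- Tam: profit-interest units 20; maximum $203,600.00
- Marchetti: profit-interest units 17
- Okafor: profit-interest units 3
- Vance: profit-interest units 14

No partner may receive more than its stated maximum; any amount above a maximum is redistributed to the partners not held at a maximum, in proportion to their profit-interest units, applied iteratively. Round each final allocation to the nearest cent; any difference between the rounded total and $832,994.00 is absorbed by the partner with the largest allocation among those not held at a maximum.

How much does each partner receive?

Tam: $203,600.00 · Marchetti: $314,697.00 · Okafor: $55,534.76 · Vance: $259,162.24

Combined profit-interest units = 54.
Unconstrained shares: Tam 308,516.2963; Marchetti 262,238.8519; Okafor 46,277.4444; Vance 215,961.4074.
Capped: Tam ($203,600.00); remaining pool $629,394.00 reallocated over remaining profit-interest units 34.
Shares after redistribution: Marchetti 314,697.0000 → $314,697.00; Okafor 55,534.7647 → $55,534.76; Vance 259,162.2353 → $259,162.24.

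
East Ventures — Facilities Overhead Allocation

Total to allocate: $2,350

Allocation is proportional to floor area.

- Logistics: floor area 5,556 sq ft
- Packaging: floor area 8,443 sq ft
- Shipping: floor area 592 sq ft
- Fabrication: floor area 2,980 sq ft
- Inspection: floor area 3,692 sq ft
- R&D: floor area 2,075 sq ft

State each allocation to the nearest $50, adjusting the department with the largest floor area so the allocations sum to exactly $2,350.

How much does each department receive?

Logistics: $550 | Packaging: $900 | Shipping: $50 | Fabrication: $300 | Inspection: $350 | R&D: $200

Combined floor area = 23,338.
Unrounded shares: Logistics 5,556/23,338 × $2,350 = 559.46; Packaging 8,443/23,338 × $2,350 = 850.16; Shipping 592/23,338 × $2,350 = 59.61; Fabrication 2,980/23,338 × $2,350 = 300.07; Inspection 3,692/23,338 × $2,350 = 371.76; R&D 2,075/23,338 × $2,350 = 208.94.
At nearest $50: Logistics $550; Packaging $850; Shipping $50; Fabrication $300; Inspection $350; R&D $200. Sum = $2,300.
Difference $2,350 − $2,300 = +$50 applied to largest floor area (Packaging): Packaging becomes $900.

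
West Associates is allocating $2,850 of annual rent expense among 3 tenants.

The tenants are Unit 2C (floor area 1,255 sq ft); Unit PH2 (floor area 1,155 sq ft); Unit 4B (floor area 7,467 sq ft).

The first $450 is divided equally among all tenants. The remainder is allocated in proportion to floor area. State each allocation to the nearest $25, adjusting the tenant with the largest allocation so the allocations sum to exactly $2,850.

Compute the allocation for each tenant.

Unit 2C: $450; Unit PH2: $425; Unit 4B: $1,975

First tranche $450 split equally: $150 each.
Remainder $2,400 by floor area (total 9,877): Unit 2C 304.95 → $300; Unit PH2 280.65 → $275; Unit 4B 1,814.40 → $1,825.
Totals: Unit 2C $150 + $300 = $450; Unit PH2 $150 + $275 = $425; Unit 4B $150 + $1,825 = $1,975.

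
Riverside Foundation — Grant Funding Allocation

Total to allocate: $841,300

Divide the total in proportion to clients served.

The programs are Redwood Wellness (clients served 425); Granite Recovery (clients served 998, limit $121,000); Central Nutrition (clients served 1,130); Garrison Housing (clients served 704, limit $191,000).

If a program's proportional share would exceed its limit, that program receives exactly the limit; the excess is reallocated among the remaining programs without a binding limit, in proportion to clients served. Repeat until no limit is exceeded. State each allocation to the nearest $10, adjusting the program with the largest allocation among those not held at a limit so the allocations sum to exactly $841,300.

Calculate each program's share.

Clients served total: 3,257.
Unconstrained shares: Redwood Wellness 109,779.71; Granite Recovery 257,788.58; Central Nutrition 291,884.86; Garrison Housing 181,846.85.
Capped: Granite Recovery ($121,000); residual $720,300 reallocated over remaining clients served 2,259.
Capped: Garrison Housing ($191,000); residual $529,300 reallocated over remaining clients served 1,555.
Shares after redistribution: Redwood Wellness 144,663.99 → $144,660; Central Nutrition 384,636.01 → $384,640.

Redwood Wellness: $144,660; Granite Recovery: $121,000; Central Nutrition: $384,640; Garrison Housing: $191,000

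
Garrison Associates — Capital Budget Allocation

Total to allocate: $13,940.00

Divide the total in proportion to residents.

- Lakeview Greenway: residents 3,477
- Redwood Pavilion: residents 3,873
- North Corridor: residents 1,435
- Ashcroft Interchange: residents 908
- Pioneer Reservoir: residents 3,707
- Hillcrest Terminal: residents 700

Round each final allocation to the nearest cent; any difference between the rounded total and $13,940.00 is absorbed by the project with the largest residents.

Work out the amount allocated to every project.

Sum of residents: 3,477 + 3,873 + 1,435 + 908 + 3,707 + 700 = 14,100.
Unrounded shares: Lakeview Greenway 3,437.5447; Redwood Pavilion 3,829.0511; North Corridor 1,418.7163; Ashcroft Interchange 897.6965; Pioneer Reservoir 3,664.9348; Hillcrest Terminal 692.0567.
Rounded to nearest cent: Lakeview Greenway $3,437.54; Redwood Pavilion $3,829.05; North Corridor $1,418.72; Ashcroft Interchange $897.70; Pioneer Reservoir $3,664.93; Hillcrest Terminal $692.06. Sum = $13,940.00.
Sum already equals the total — no adjustment.

Lakeview Greenway: $3,437.54 · Redwood Pavilion: $3,829.05 · North Corridor: $1,418.72 · Ashcroft Interchange: $897.70 · Pioneer Reservoir: $3,664.93 · Hillcrest Terminal: $692.06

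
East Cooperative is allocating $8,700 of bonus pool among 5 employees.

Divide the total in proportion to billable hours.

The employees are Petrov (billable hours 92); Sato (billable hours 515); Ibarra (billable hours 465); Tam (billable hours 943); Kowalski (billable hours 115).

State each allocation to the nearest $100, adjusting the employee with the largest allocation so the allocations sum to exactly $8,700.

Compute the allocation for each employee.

Petrov: $400 | Sato: $2,100 | Ibarra: $1,900 | Tam: $3,800 | Kowalski: $500

Billable hours total: 2,130.
Unrounded shares: Petrov 92/2,130 × $8,700 = 375.77; Sato 515/2,130 × $8,700 = 2,103.52; Ibarra 465/2,130 × $8,700 = 1,899.30; Tam 943/2,130 × $8,700 = 3,851.69; Kowalski 115/2,130 × $8,700 = 469.72.
Rounded to nearest $100: Petrov $400; Sato $2,100; Ibarra $1,900; Tam $3,900; Kowalski $500. Sum = $8,800.
Difference $8,700 − $8,800 = −$100 applied to largest allocation (Tam): Tam becomes $3,800.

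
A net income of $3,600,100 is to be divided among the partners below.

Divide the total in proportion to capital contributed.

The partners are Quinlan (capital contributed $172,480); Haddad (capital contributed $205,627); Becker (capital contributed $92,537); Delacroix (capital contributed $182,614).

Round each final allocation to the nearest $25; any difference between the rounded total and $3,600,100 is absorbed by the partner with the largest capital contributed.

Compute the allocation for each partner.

Combined capital contributed = 653,258.
Raw shares: Quinlan 172,480/653,258 × $3,600,100 = 950,536.00; Haddad 205,627/653,258 × $3,600,100 = 1,133,208.87; Becker 92,537/653,258 × $3,600,100 = 509,970.72; Delacroix 182,614/653,258 × $3,600,100 = 1,006,384.40.
Rounded to nearest $25: Quinlan $950,525; Haddad $1,133,200; Becker $509,975; Delacroix $1,006,375. Sum = $3,600,075.
Difference $3,600,100 − $3,600,075 = +$25 applied to largest capital contributed (Haddad): Haddad becomes $1,133,225.

Quinlan: $950,525 · Haddad: $1,133,225 · Becker: $509,975 · Delacroix: $1,006,375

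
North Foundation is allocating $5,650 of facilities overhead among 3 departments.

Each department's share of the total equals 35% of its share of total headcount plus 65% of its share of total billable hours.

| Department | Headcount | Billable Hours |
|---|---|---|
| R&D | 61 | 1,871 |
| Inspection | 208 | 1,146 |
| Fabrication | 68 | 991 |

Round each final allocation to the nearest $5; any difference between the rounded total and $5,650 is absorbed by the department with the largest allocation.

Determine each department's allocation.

R&D: $2,070; Inspection: $2,275; Fabrication: $1,305

Headcount total 337; billable hours total 4,008.
Composite weights (35% headcount + 65% billable hours): R&D 0.3668; Inspection 0.4019; Fabrication 0.2313.
Pro-rata amounts: R&D 2,072.33; Inspection 2,270.61; Fabrication 1,307.07.
At nearest $5: R&D $2,070; Inspection $2,270; Fabrication $1,305. Sum = $5,645.
Difference $5,650 − $5,645 = +$5 applied to largest allocation (Inspection): Inspection becomes $2,275.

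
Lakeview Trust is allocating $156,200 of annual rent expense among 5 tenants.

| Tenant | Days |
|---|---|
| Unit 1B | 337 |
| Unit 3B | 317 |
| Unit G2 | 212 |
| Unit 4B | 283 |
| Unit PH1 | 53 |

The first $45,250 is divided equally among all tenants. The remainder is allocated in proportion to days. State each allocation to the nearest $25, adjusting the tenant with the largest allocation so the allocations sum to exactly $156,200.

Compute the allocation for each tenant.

Unit 1B: $40,150 | Unit 3B: $38,300 | Unit G2: $28,625 | Unit 4B: $35,175 | Unit PH1: $13,950

$45,250 shared equally gives $9,050 per tenant.
Remainder $110,950 by days (total 1,202): Unit 1B 31,106.61 → $31,100; Unit 3B 29,260.52 → $29,250; Unit G2 19,568.55 → $19,575; Unit 4B 26,122.17 → $26,125; Unit PH1 4,892.14 → $4,900.
Totals: Unit 1B $9,050 + $31,100 = $40,150; Unit 3B $9,050 + $29,250 = $38,300; Unit G2 $9,050 + $19,575 = $28,625; Unit 4B $9,050 + $26,125 = $35,175; Unit PH1 $9,050 + $4,900 = $13,950.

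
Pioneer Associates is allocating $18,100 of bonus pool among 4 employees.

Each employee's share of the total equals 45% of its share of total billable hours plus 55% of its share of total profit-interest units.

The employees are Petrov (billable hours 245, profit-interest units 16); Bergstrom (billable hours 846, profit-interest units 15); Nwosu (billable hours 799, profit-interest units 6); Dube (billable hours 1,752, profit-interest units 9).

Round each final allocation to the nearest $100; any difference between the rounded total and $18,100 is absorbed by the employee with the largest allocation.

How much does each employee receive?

Billable hours total 3,642; profit-interest units total 46.
Combined weights (45% billable hours + 55% profit-interest units): Petrov 0.2216; Bergstrom 0.2839; Nwosu 0.1705; Dube 0.3241.
Unrounded shares: Petrov 4,010.53; Bergstrom 5,138.20; Nwosu 3,085.37; Dube 5,865.91.
At nearest $100: Petrov $4,000; Bergstrom $5,100; Nwosu $3,100; Dube $5,900. Sum = $18,100.
Rounded total matches; no reconciliation needed.

Petrov: $4,000 | Bergstrom: $5,100 | Nwosu: $3,100 | Dube: $5,900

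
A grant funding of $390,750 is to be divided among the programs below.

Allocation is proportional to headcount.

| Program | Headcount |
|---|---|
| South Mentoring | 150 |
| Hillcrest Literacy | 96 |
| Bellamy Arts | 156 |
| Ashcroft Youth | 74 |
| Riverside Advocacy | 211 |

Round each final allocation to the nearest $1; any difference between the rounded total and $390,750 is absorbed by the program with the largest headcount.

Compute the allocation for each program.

Total headcount = 687.
Proportional shares: South Mentoring 150/687 × $390,750 = 85,316.59; Hillcrest Literacy 96/687 × $390,750 = 54,602.62; Bellamy Arts 156/687 × $390,750 = 88,729.26; Ashcroft Youth 74/687 × $390,750 = 42,089.52; Riverside Advocacy 211/687 × $390,750 = 120,012.01.
At nearest $1: South Mentoring $85,317; Hillcrest Literacy $54,603; Bellamy Arts $88,729; Ashcroft Youth $42,090; Riverside Advocacy $120,012. Sum = $390,751.
Difference $390,750 − $390,751 = −$1 applied to largest headcount (Riverside Advocacy): Riverside Advocacy becomes $120,011.

South Mentoring: $85,317; Hillcrest Literacy: $54,603; Bellamy Arts: $88,729; Ashcroft Youth: $42,090; Riverside Advocacy: $120,011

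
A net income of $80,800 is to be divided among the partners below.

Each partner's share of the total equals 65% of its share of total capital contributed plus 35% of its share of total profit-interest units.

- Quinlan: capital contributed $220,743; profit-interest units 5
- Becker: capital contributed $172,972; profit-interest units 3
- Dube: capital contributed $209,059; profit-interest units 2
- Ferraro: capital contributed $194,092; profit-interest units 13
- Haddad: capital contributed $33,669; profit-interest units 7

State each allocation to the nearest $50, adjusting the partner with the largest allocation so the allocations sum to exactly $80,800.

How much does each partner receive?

Capital contributed total 830,535; profit-interest units total 30.
Blended shares (65% capital contributed + 35% profit-interest units): Quinlan 0.2311; Becker 0.1704; Dube 0.1869; Ferraro 0.3036; Haddad 0.1080.
Unrounded shares: Quinlan 18,672.31; Becker 13,766.12; Dube 15,105.46; Ferraro 24,528.34; Haddad 8,727.77.
Rounded to nearest $50: Quinlan $18,650; Becker $13,750; Dube $15,100; Ferraro $24,550; Haddad $8,750. Sum = $80,800.
Sum already equals the total — no adjustment.

Quinlan: $18,650; Becker: $13,750; Dube: $15,100; Ferraro: $24,550; Haddad: $8,750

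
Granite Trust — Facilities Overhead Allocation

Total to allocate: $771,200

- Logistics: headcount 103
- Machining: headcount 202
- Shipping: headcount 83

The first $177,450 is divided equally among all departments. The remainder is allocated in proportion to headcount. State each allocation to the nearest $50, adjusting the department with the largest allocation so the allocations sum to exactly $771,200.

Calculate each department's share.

Logistics: $216,750; Machining: $368,300; Shipping: $186,150

First tranche $177,450 split equally: $59,150 each.
Remainder $593,750 by headcount (total 388): Logistics 157,619.20 → $157,600; Machining 309,117.27 → $309,100; Shipping 127,013.53 → $127,000.
Rounding difference +$50 on remainder applied to Machining.
Totals: Logistics $59,150 + $157,600 = $216,750; Machining $59,150 + $309,150 = $368,300; Shipping $59,150 + $127,000 = $186,150.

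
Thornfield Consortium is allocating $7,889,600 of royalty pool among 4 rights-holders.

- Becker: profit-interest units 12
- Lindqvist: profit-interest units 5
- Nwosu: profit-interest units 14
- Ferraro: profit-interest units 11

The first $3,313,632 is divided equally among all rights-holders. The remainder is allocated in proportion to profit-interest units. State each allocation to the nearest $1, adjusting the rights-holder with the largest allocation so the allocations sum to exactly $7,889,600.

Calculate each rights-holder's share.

Equal tier: $3,313,632 ÷ 4 = $828,408 apiece.
Remainder $4,575,968 by profit-interest units (total 42): Becker 1,307,419.43 → $1,307,419; Lindqvist 544,758.10 → $544,758; Nwosu 1,525,322.67 → $1,525,323; Ferraro 1,198,467.81 → $1,198,468.
Totals: Becker $828,408 + $1,307,419 = $2,135,827; Lindqvist $828,408 + $544,758 = $1,373,166; Nwosu $828,408 + $1,525,323 = $2,353,731; Ferraro $828,408 + $1,198,468 = $2,026,876.

Becker: $2,135,827; Lindqvist: $1,373,166; Nwosu: $2,353,731; Ferraro: $2,026,876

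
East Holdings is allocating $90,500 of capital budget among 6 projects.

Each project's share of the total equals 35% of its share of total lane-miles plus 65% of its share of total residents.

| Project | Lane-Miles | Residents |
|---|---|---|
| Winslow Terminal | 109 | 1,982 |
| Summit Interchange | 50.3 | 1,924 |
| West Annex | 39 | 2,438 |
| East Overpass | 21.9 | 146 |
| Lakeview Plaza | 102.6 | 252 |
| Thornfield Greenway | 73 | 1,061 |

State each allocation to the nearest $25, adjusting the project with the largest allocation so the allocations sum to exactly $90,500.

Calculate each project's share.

Winslow Terminal: $23,675 | Summit Interchange: $18,525 | West Annex: $21,500 | East Overpass: $2,850 | Lakeview Plaza: $10,100 | Thornfield Greenway: $13,850

Lane-miles total 395.8; residents total 7,803.
Blended shares (35% lane-miles + 65% residents): Winslow Terminal 0.2615; Summit Interchange 0.2048; West Annex 0.2376; East Overpass 0.0315; Lakeview Plaza 0.1117; Thornfield Greenway 0.1529.
Unrounded shares: Winslow Terminal 23,664.87; Summit Interchange 18,529.99; West Annex 21,500.60; East Overpass 2,853.27; Lakeview Plaza 10,110.62; Thornfield Greenway 13,840.66.
At nearest $25: Winslow Terminal $23,675; Summit Interchange $18,525; West Annex $21,500; East Overpass $2,850; Lakeview Plaza $10,100; Thornfield Greenway $13,850. Sum = $90,500.
Rounded total matches; no reconciliation needed.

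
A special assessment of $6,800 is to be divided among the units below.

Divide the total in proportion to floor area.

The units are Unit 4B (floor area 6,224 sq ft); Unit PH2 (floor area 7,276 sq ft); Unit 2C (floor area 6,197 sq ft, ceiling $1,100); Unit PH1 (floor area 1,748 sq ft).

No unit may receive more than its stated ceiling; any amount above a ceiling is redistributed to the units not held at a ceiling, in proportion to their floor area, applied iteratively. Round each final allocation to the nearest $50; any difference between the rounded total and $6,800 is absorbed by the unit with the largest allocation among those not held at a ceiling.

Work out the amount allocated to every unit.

Unit 4B: $2,350 | Unit PH2: $2,700 | Unit 2C: $1,100 | Unit PH1: $650

Floor area total: 21,445.
Proportional shares (ignoring caps): Unit 4B 1,973.57; Unit PH2 2,307.15; Unit 2C 1,965.01; Unit PH1 554.27.
Cap binds for Unit 2C ($1,100); remaining pool $5,700 reallocated over remaining floor area 15,248.
Shares after redistribution: Unit 4B 2,326.65 → $2,350; Unit PH2 2,719.91 → $2,700; Unit PH1 653.44 → $650.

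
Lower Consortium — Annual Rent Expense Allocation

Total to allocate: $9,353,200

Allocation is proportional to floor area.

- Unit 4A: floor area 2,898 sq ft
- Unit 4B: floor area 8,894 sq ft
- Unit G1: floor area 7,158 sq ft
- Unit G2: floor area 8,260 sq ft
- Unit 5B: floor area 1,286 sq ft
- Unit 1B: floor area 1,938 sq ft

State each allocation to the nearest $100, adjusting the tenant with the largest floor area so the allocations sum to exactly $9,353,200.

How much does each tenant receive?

Unit 4A: $890,600 | Unit 4B: $2,733,500 | Unit G1: $2,199,800 | Unit G2: $2,538,500 | Unit 5B: $395,200 | Unit 1B: $595,600

Total floor area = 2,898 + 8,894 + 7,158 + 8,260 + 1,286 + 1,938 = 30,434.
Proportional shares: Unit 4A 890,634.61; Unit 4B 2,733,369.28; Unit G1 2,199,849.04; Unit G2 2,538,523.76; Unit 5B 395,222.95; Unit 1B 595,600.37.
At nearest $100: Unit 4A $890,600; Unit 4B $2,733,400; Unit G1 $2,199,800; Unit G2 $2,538,500; Unit 5B $395,200; Unit 1B $595,600. Sum = $9,353,100.
Difference $9,353,200 − $9,353,100 = +$100 applied to largest floor area (Unit 4B): Unit 4B becomes $2,733,500.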